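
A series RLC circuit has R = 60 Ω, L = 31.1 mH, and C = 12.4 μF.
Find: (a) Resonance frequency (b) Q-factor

Step 1 — Resonance condition Im(Z)=0 gives ω₀ = 1/√(LC).
Step 2 — ω₀ = 1/√(0.0311·1.24e-05) = 1610 rad/s.
Step 3 — f₀ = ω₀/(2π) = 256.3 Hz.
Step 4 — Series Q: Q = ω₀L/R = 1610·0.0311/60 = 0.8347.

(a) f₀ = 256.3 Hz  (b) Q = 0.8347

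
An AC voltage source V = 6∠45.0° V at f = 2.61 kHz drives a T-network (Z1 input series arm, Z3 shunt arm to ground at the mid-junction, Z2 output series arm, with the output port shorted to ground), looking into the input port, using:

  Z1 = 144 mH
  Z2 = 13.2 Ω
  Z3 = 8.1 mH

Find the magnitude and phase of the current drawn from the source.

Step 1 — Angular frequency: ω = 2π·f = 2π·2610 = 1.64e+04 rad/s.
Step 2 — Component impedances:
  Z1: Z = jωL = j·1.64e+04·0.144 = 0 + j2361 Ω
  Z2: Z = R = 13.2 Ω
  Z3: Z = jωL = j·1.64e+04·0.0081 = 0 + j132.8 Ω
Step 3 — With the output port shorted to ground, the output series arm Z2 runs from the junction to ground; the shunt arm Z3 also runs from the junction to ground. They appear in parallel: Z3 || Z2 = 13.07 + j1.299 Ω.
Step 4 — Series with input arm Z1: Z_in = Z1 + (Z3 || Z2) = 13.07 + j2363 Ω = 2363∠89.7° Ω.
Step 5 — Source phasor: V = 6∠45.0° V = 4.243 + j4.243 V.
Step 6 — Ohm's law: I = V / Z_total = (4.243 + j4.243) / (13.07 + j2363) = 0.001805 - j0.001786 A.
Step 7 — Convert to polar: |I| = 0.002539 A, ∠I = -44.7°.

I = 0.002539∠-44.7° A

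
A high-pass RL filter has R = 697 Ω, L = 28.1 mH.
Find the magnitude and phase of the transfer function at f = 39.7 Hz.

Step 1 — Angular frequency: ω = 2π·39.7 = 249.4 rad/s.
Step 2 — Transfer function: H(jω) = jωL/(R + jωL).
Step 3 — Numerator jωL = j·7.009; denominator R + jωL = 697 + j7.009.
Step 4 — H = 0.0001011 + j0.01006.
Step 5 — Magnitude: |H| = 0.01006 (-40.0 dB); phase: φ = 89.4°.

|H| = 0.01006 (-40.0 dB), φ = 89.4°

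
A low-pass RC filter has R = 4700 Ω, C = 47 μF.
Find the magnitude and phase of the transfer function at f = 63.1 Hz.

Step 1 — Angular frequency: ω = 2π·63.1 = 396.5 rad/s.
Step 2 — Transfer function: H(jω) = 1/(1 + jωRC).
Step 3 — Denominator: 1 + jωRC = 1 + j·396.5·4700·4.7e-05 = 1 + j87.58.
Step 4 — H = 0.0001304 - j0.01142.
Step 5 — Magnitude: |H| = 0.01142 (-38.8 dB); phase: φ = -89.3°.

|H| = 0.01142 (-38.8 dB), φ = -89.3°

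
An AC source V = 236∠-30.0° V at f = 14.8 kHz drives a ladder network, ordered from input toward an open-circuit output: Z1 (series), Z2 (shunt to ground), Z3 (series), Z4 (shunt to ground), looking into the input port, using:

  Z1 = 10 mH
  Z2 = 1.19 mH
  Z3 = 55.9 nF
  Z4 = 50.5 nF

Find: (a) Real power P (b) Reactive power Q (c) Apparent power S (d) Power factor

Step 1 — Angular frequency: ω = 2π·f = 2π·1.48e+04 = 9.299e+04 rad/s.
Step 2 — Component impedances:
  Z1: Z = jωL = j·9.299e+04·0.01 = 0 + j929.9 Ω
  Z2: Z = jωL = j·9.299e+04·0.00119 = 0 + j110.7 Ω
  Z3: Z = 1/(jωC) = -j/(ω·C) = 0 - j192.4 Ω
  Z4: Z = 1/(jωC) = -j/(ω·C) = 0 - j212.9 Ω
Step 3 — Ladder network (open output): work backward from the far end, alternating series and parallel combinations. Z_in = 0 + j1082 Ω = 1082∠90.0° Ω.
Step 4 — Source phasor: V = 236∠-30.0° V = 204.4 - j118 V.
Step 5 — Current: I = V / Z = -0.109 - j0.1889 A = 0.2181∠-120.0° A.
Step 6 — Complex power: S = V·I* = 0 + j51.47 VA.
Step 7 — Real power: P = Re(S) = 0 W.
Step 8 — Reactive power: Q = Im(S) = 51.47 VAR.
Step 9 — Apparent power: |S| = 51.47 VA.
Step 10 — Power factor: PF = P/|S| = 0 (lagging).

(a) P = 0 W  (b) Q = 51.47 VAR  (c) S = 51.47 VA  (d) PF = 0 (lagging)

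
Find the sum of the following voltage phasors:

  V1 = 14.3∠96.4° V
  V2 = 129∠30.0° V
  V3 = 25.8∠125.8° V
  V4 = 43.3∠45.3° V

Step 1 — Convert each phasor to rectangular form:
  V1 = 14.3·(cos(96.4°) + j·sin(96.4°)) = -1.594 + j14.21 V
  V2 = 129·(cos(30.0°) + j·sin(30.0°)) = 111.7 + j64.5 V
  V3 = 25.8·(cos(125.8°) + j·sin(125.8°)) = -15.09 + j20.93 V
  V4 = 43.3·(cos(45.3°) + j·sin(45.3°)) = 30.46 + j30.78 V
Step 2 — Sum components: V_total = 125.5 + j130.4 V.
Step 3 — Convert to polar: |V_total| = 181 V, ∠V_total = 46.1°.

V_total = 181∠46.1° V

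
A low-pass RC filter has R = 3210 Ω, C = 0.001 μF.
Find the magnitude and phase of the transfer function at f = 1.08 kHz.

Step 1 — Angular frequency: ω = 2π·1080 = 6786 rad/s.
Step 2 — Transfer function: H(jω) = 1/(1 + jωRC).
Step 3 — Denominator: 1 + jωRC = 1 + j·6786·3210·1e-09 = 1 + j0.02178.
Step 4 — H = 0.9995 - j0.02177.
Step 5 — Magnitude: |H| = 0.9998 (-0.0 dB); phase: φ = -1.2°.

|H| = 0.9998 (-0.0 dB), φ = -1.2°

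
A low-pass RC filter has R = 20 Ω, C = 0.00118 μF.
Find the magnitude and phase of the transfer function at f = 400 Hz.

Step 1 — Angular frequency: ω = 2π·400 = 2513 rad/s.
Step 2 — Transfer function: H(jω) = 1/(1 + jωRC).
Step 3 — Denominator: 1 + jωRC = 1 + j·2513·20·1.18e-09 = 1 + j5.931e-05.
Step 4 — H = 1 - j5.931e-05.
Step 5 — Magnitude: |H| = 1 (-0.0 dB); phase: φ = -0.0°.

|H| = 1 (-0.0 dB), φ = -0.0°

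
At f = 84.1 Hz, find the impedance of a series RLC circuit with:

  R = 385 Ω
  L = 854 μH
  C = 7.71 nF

Step 1 — Angular frequency: ω = 2π·f = 2π·84.1 = 528.4 rad/s.
Step 2 — Component impedances:
  R: Z = R = 385 Ω
  L: Z = jωL = j·528.4·0.000854 = 0 + j0.4513 Ω
  C: Z = 1/(jωC) = -j/(ω·C) = 0 - j2.455e+05 Ω
Step 3 — Series combination: Z_total = R + L + C = 385 - j2.455e+05 Ω = 2.455e+05∠-89.9° Ω.

Z = 385 - j2.455e+05 Ω = 2.455e+05∠-89.9° Ω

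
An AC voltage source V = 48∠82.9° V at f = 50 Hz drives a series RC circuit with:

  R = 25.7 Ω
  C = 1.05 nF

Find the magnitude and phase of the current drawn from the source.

Step 1 — Angular frequency: ω = 2π·f = 2π·50 = 314.2 rad/s.
Step 2 — Component impedances:
  R: Z = R = 25.7 Ω
  C: Z = 1/(jωC) = -j/(ω·C) = 0 - j3.032e+06 Ω
Step 3 — Series combination: Z_total = R + C = 25.7 - j3.032e+06 Ω = 3.032e+06∠-90.0° Ω.
Step 4 — Source phasor: V = 48∠82.9° V = 5.933 + j47.63 V.
Step 5 — Ohm's law: I = V / Z_total = (5.933 + j47.63) / (25.7 - j3.032e+06) = -1.571e-05 + j1.957e-06 A.
Step 6 — Convert to polar: |I| = 1.583e-05 A, ∠I = 172.9°.

I = 1.583e-05∠172.9° A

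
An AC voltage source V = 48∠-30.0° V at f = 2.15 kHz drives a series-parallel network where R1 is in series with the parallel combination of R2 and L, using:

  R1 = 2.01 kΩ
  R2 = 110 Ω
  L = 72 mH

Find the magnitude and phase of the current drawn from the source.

Step 1 — Angular frequency: ω = 2π·f = 2π·2150 = 1.351e+04 rad/s.
Step 2 — Component impedances:
  R1: Z = R = 2010 Ω
  R2: Z = R = 110 Ω
  L: Z = jωL = j·1.351e+04·0.072 = 0 + j972.6 Ω
Step 3 — Parallel branch: R2 || L = 1/(1/R2 + 1/L) = 108.6 + j12.28 Ω.
Step 4 — Series with R1: Z_total = R1 + (R2 || L) = 2119 + j12.28 Ω = 2119∠0.3° Ω.
Step 5 — Source phasor: V = 48∠-30.0° V = 41.57 - j24 V.
Step 6 — Ohm's law: I = V / Z_total = (41.57 - j24) / (2119 + j12.28) = 0.01955 - j0.01144 A.
Step 7 — Convert to polar: |I| = 0.02266 A, ∠I = -30.3°.

I = 0.02266∠-30.3° A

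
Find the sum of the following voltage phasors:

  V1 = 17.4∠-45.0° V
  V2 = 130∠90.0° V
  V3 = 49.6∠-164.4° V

Step 1 — Convert each phasor to rectangular form:
  V1 = 17.4·(cos(-45.0°) + j·sin(-45.0°)) = 12.3 - j12.3 V
  V2 = 130·(cos(90.0°) + j·sin(90.0°)) = 0 + j130 V
  V3 = 49.6·(cos(-164.4°) + j·sin(-164.4°)) = -47.77 - j13.34 V
Step 2 — Sum components: V_total = -35.47 + j104.4 V.
Step 3 — Convert to polar: |V_total| = 110.2 V, ∠V_total = 108.8°.

V_total = 110.2∠108.8° V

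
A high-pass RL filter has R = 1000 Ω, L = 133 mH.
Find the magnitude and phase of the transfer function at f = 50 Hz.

Step 1 — Angular frequency: ω = 2π·50 = 314.2 rad/s.
Step 2 — Transfer function: H(jω) = jωL/(R + jωL).
Step 3 — Numerator jωL = j·41.78; denominator R + jωL = 1000 + j41.78.
Step 4 — H = 0.001743 + j0.04171.
Step 5 — Magnitude: |H| = 0.04175 (-27.6 dB); phase: φ = 87.6°.

|H| = 0.04175 (-27.6 dB), φ = 87.6°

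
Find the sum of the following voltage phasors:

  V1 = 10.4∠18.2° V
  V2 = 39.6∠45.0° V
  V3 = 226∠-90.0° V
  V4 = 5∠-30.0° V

Step 1 — Convert each phasor to rectangular form:
  V1 = 10.4·(cos(18.2°) + j·sin(18.2°)) = 9.88 + j3.248 V
  V2 = 39.6·(cos(45.0°) + j·sin(45.0°)) = 28 + j28 V
  V3 = 226·(cos(-90.0°) + j·sin(-90.0°)) = 0 - j226 V
  V4 = 5·(cos(-30.0°) + j·sin(-30.0°)) = 4.33 - j2.5 V
Step 2 — Sum components: V_total = 42.21 - j197.3 V.
Step 3 — Convert to polar: |V_total| = 201.7 V, ∠V_total = -77.9°.

V_total = 201.7∠-77.9° V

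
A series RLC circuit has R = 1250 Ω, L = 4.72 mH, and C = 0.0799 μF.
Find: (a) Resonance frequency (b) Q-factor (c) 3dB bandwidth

Step 1 — Resonance condition Im(Z)=0 gives ω₀ = 1/√(LC).
Step 2 — ω₀ = 1/√(0.00472·7.99e-08) = 5.149e+04 rad/s.
Step 3 — f₀ = ω₀/(2π) = 8196 Hz.
Step 4 — Series Q: Q = ω₀L/R = 5.149e+04·0.00472/1250 = 0.1944.
Step 5 — 3dB bandwidth: Δω = ω₀/Q = 2.648e+05 rad/s; BW = Δω/(2π) = 4.215e+04 Hz.

(a) f₀ = 8196 Hz  (b) Q = 0.1944  (c) BW = 4.215e+04 Hz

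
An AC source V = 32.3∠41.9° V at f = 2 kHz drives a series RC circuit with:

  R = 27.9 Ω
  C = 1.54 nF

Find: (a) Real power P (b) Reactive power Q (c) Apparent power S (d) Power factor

Step 1 — Angular frequency: ω = 2π·f = 2π·2000 = 1.257e+04 rad/s.
Step 2 — Component impedances:
  R: Z = R = 27.9 Ω
  C: Z = 1/(jωC) = -j/(ω·C) = 0 - j5.167e+04 Ω
Step 3 — Series combination: Z_total = R + C = 27.9 - j5.167e+04 Ω = 5.167e+04∠-90.0° Ω.
Step 4 — Source phasor: V = 32.3∠41.9° V = 24.04 + j21.57 V.
Step 5 — Current: I = V / Z = -0.0004172 + j0.0004655 A = 0.0006251∠131.9° A.
Step 6 — Complex power: S = V·I* = 1.09e-05 - j0.02019 VA.
Step 7 — Real power: P = Re(S) = 1.09e-05 W.
Step 8 — Reactive power: Q = Im(S) = -0.02019 VAR.
Step 9 — Apparent power: |S| = 0.02019 VA.
Step 10 — Power factor: PF = P/|S| = 0.0005399 (leading).

(a) P = 1.09e-05 W  (b) Q = -0.02019 VAR  (c) S = 0.02019 VA  (d) PF = 0.0005399 (leading)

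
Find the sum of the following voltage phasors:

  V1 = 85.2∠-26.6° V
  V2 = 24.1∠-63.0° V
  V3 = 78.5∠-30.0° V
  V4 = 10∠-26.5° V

Step 1 — Convert each phasor to rectangular form:
  V1 = 85.2·(cos(-26.6°) + j·sin(-26.6°)) = 76.18 - j38.15 V
  V2 = 24.1·(cos(-63.0°) + j·sin(-63.0°)) = 10.94 - j21.47 V
  V3 = 78.5·(cos(-30.0°) + j·sin(-30.0°)) = 67.98 - j39.25 V
  V4 = 10·(cos(-26.5°) + j·sin(-26.5°)) = 8.949 - j4.462 V
Step 2 — Sum components: V_total = 164.1 - j103.3 V.
Step 3 — Convert to polar: |V_total| = 193.9 V, ∠V_total = -32.2°.

V_total = 193.9∠-32.2° V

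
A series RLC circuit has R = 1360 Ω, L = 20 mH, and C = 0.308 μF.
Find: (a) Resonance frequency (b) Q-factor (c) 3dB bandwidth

Step 1 — Resonance: ω₀ = 1/√(LC) = 1/√(0.02·3.08e-07) = 1.274e+04 rad/s.
Step 2 — f₀ = ω₀/(2π) = 2028 Hz.
Step 3 — Series Q: Q = ω₀L/R = 1.274e+04·0.02/1360 = 0.1874.
Step 4 — Bandwidth: Δω = ω₀/Q = 6.8e+04 rad/s; BW = Δω/(2π) = 1.082e+04 Hz.

(a) f₀ = 2028 Hz  (b) Q = 0.1874  (c) BW = 1.082e+04 Hz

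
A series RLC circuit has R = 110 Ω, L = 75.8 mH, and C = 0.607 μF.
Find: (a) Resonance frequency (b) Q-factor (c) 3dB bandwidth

Step 1 — Resonance: ω₀ = 1/√(LC) = 1/√(0.0758·6.07e-07) = 4662 rad/s.
Step 2 — f₀ = ω₀/(2π) = 742 Hz.
Step 3 — Series Q: Q = ω₀L/R = 4662·0.0758/110 = 3.213.
Step 4 — Bandwidth: Δω = ω₀/Q = 1451 rad/s; BW = Δω/(2π) = 231 Hz.

(a) f₀ = 742 Hz  (b) Q = 3.213  (c) BW = 231 Hz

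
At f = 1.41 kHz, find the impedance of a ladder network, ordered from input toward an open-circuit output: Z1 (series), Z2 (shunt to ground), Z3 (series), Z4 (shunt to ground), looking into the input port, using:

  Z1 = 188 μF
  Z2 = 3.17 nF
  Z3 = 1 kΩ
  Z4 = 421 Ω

Step 1 — Angular frequency: ω = 2π·f = 2π·1410 = 8859 rad/s.
Step 2 — Component impedances:
  Z1: Z = 1/(jωC) = -j/(ω·C) = 0 - j0.6004 Ω
  Z2: Z = 1/(jωC) = -j/(ω·C) = 0 - j3.561e+04 Ω
  Z3: Z = R = 1000 Ω
  Z4: Z = R = 421 Ω
Step 3 — Ladder network (open output): work backward from the far end, alternating series and parallel combinations. Z_in = 1419 - j57.22 Ω = 1420∠-2.3° Ω.

Z = 1419 - j57.22 Ω = 1420∠-2.3° Ω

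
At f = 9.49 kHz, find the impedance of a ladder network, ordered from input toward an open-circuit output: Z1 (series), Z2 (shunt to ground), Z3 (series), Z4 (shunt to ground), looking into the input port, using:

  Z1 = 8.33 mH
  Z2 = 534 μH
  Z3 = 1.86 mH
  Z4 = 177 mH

Step 1 — Angular frequency: ω = 2π·f = 2π·9490 = 5.963e+04 rad/s.
Step 2 — Component impedances:
  Z1: Z = jωL = j·5.963e+04·0.00833 = 0 + j496.7 Ω
  Z2: Z = jωL = j·5.963e+04·0.000534 = 0 + j31.84 Ω
  Z3: Z = jωL = j·5.963e+04·0.00186 = 0 + j110.9 Ω
  Z4: Z = jωL = j·5.963e+04·0.177 = 0 + j1.055e+04 Ω
Step 3 — Ladder network (open output): work backward from the far end, alternating series and parallel combinations. Z_in = 0 + j528.4 Ω = 528.4∠90.0° Ω.

Z = 0 + j528.4 Ω = 528.4∠90.0° Ω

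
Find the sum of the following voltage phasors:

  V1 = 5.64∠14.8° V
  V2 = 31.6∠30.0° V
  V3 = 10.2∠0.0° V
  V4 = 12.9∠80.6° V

Step 1 — Convert each phasor to rectangular form:
  V1 = 5.64·(cos(14.8°) + j·sin(14.8°)) = 5.453 + j1.441 V
  V2 = 31.6·(cos(30.0°) + j·sin(30.0°)) = 27.37 + j15.8 V
  V3 = 10.2·(cos(0.0°) + j·sin(0.0°)) = 10.2 V
  V4 = 12.9·(cos(80.6°) + j·sin(80.6°)) = 2.107 + j12.73 V
Step 2 — Sum components: V_total = 45.13 + j29.97 V.
Step 3 — Convert to polar: |V_total| = 54.17 V, ∠V_total = 33.6°.

V_total = 54.17∠33.6° V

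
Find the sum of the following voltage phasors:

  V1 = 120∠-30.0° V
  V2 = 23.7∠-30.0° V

Step 1 — Convert each phasor to rectangular form:
  V1 = 120·(cos(-30.0°) + j·sin(-30.0°)) = 103.9 - j60 V
  V2 = 23.7·(cos(-30.0°) + j·sin(-30.0°)) = 20.52 - j11.85 V
Step 2 — Sum components: V_total = 124.4 - j71.85 V.
Step 3 — Convert to polar: |V_total| = 143.7 V, ∠V_total = -30.0°.

V_total = 143.7∠-30.0° V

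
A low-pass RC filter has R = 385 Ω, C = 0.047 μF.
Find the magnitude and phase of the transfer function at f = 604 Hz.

Step 1 — Angular frequency: ω = 2π·604 = 3795 rad/s.
Step 2 — Transfer function: H(jω) = 1/(1 + jωRC).
Step 3 — Denominator: 1 + jωRC = 1 + j·3795·385·4.7e-08 = 1 + j0.06867.
Step 4 — H = 0.9953 - j0.06835.
Step 5 — Magnitude: |H| = 0.9977 (-0.0 dB); phase: φ = -3.9°.

|H| = 0.9977 (-0.0 dB), φ = -3.9°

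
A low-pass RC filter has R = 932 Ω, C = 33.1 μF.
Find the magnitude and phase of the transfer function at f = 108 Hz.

Step 1 — Angular frequency: ω = 2π·108 = 678.6 rad/s.
Step 2 — Transfer function: H(jω) = 1/(1 + jωRC).
Step 3 — Denominator: 1 + jωRC = 1 + j·678.6·932·3.31e-05 = 1 + j20.93.
Step 4 — H = 0.002277 - j0.04766.
Step 5 — Magnitude: |H| = 0.04772 (-26.4 dB); phase: φ = -87.3°.

|H| = 0.04772 (-26.4 dB), φ = -87.3°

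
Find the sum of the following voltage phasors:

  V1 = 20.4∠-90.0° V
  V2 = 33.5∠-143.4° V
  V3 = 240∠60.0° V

Step 1 — Convert each phasor to rectangular form:
  V1 = 20.4·(cos(-90.0°) + j·sin(-90.0°)) = 0 - j20.4 V
  V2 = 33.5·(cos(-143.4°) + j·sin(-143.4°)) = -26.89 - j19.97 V
  V3 = 240·(cos(60.0°) + j·sin(60.0°)) = 120 + j207.8 V
Step 2 — Sum components: V_total = 93.11 + j167.5 V.
Step 3 — Convert to polar: |V_total| = 191.6 V, ∠V_total = 60.9°.

V_total = 191.6∠60.9° V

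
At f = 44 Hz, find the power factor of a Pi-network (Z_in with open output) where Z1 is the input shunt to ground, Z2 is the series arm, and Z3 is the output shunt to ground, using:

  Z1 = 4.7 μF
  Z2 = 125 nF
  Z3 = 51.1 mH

Step 1 — Angular frequency: ω = 2π·f = 2π·44 = 276.5 rad/s.
Step 2 — Component impedances:
  Z1: Z = 1/(jωC) = -j/(ω·C) = 0 - j769.6 Ω
  Z2: Z = 1/(jωC) = -j/(ω·C) = 0 - j2.894e+04 Ω
  Z3: Z = jωL = j·276.5·0.0511 = 0 + j14.13 Ω
Step 3 — With open output, the series arm Z2 and the output shunt Z3 appear in series to ground: Z2 + Z3 = 0 - j2.892e+04 Ω.
Step 4 — Parallel with input shunt Z1: Z_in = Z1 || (Z2 + Z3) = 0 - j749.7 Ω = 749.7∠-90.0° Ω.
Step 5 — Power factor: PF = cos(φ) = Re(Z)/|Z| = 0/749.7 = 0.
Step 6 — Type: Im(Z) = -749.7 ⇒ leading (phase φ = -90.0°).

PF = 0 (leading, φ = -90.0°)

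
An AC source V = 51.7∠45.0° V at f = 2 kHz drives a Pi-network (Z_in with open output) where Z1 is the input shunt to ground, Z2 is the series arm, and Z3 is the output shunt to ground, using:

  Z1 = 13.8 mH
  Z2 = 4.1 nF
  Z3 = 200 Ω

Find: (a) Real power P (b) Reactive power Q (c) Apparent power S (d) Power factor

Step 1 — Angular frequency: ω = 2π·f = 2π·2000 = 1.257e+04 rad/s.
Step 2 — Component impedances:
  Z1: Z = jωL = j·1.257e+04·0.0138 = 0 + j173.4 Ω
  Z2: Z = 1/(jωC) = -j/(ω·C) = 0 - j1.941e+04 Ω
  Z3: Z = R = 200 Ω
Step 3 — With open output, the series arm Z2 and the output shunt Z3 appear in series to ground: Z2 + Z3 = 200 - j1.941e+04 Ω.
Step 4 — Parallel with input shunt Z1: Z_in = Z1 || (Z2 + Z3) = 0.01625 + j175 Ω = 175∠90.0° Ω.
Step 5 — Source phasor: V = 51.7∠45.0° V = 36.56 + j36.56 V.
Step 6 — Current: I = V / Z = 0.2089 - j0.2089 A = 0.2955∠-45.0° A.
Step 7 — Complex power: S = V·I* = 0.001419 + j15.28 VA.
Step 8 — Real power: P = Re(S) = 0.001419 W.
Step 9 — Reactive power: Q = Im(S) = 15.28 VAR.
Step 10 — Apparent power: |S| = 15.28 VA.
Step 11 — Power factor: PF = P/|S| = 9.289e-05 (lagging).

(a) P = 0.001419 W  (b) Q = 15.28 VAR  (c) S = 15.28 VA  (d) PF = 9.289e-05 (lagging)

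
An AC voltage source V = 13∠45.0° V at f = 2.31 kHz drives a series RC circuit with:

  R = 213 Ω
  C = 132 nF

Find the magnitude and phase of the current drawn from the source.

Step 1 — Angular frequency: ω = 2π·f = 2π·2310 = 1.451e+04 rad/s.
Step 2 — Component impedances:
  R: Z = R = 213 Ω
  C: Z = 1/(jωC) = -j/(ω·C) = 0 - j522 Ω
Step 3 — Series combination: Z_total = R + C = 213 - j522 Ω = 563.7∠-67.8° Ω.
Step 4 — Source phasor: V = 13∠45.0° V = 9.192 + j9.192 V.
Step 5 — Ohm's law: I = V / Z_total = (9.192 + j9.192) / (213 - j522) = -0.008936 + j0.02126 A.
Step 6 — Convert to polar: |I| = 0.02306 A, ∠I = 112.8°.

I = 0.02306∠112.8° A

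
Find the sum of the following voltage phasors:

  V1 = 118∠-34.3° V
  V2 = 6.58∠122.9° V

Step 1 — Convert each phasor to rectangular form:
  V1 = 118·(cos(-34.3°) + j·sin(-34.3°)) = 97.48 - j66.5 V
  V2 = 6.58·(cos(122.9°) + j·sin(122.9°)) = -3.574 + j5.525 V
Step 2 — Sum components: V_total = 93.91 - j60.97 V.
Step 3 — Convert to polar: |V_total| = 112 V, ∠V_total = -33.0°.

V_total = 112∠-33.0° V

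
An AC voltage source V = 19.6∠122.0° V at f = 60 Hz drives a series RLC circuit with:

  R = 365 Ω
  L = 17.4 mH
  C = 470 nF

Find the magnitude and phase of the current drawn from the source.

Step 1 — Angular frequency: ω = 2π·f = 2π·60 = 377 rad/s.
Step 2 — Component impedances:
  R: Z = R = 365 Ω
  L: Z = jωL = j·377·0.0174 = 0 + j6.56 Ω
  C: Z = 1/(jωC) = -j/(ω·C) = 0 - j5644 Ω
Step 3 — Series combination: Z_total = R + L + C = 365 - j5637 Ω = 5649∠-86.3° Ω.
Step 4 — Source phasor: V = 19.6∠122.0° V = -10.39 + j16.62 V.
Step 5 — Ohm's law: I = V / Z_total = (-10.39 + j16.62) / (365 - j5637) = -0.003055 - j0.001645 A.
Step 6 — Convert to polar: |I| = 0.00347 A, ∠I = -151.7°.

I = 0.00347∠-151.7° A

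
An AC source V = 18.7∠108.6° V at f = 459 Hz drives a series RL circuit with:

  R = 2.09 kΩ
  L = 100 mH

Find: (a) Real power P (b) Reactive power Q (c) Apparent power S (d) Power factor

Step 1 — Angular frequency: ω = 2π·f = 2π·459 = 2884 rad/s.
Step 2 — Component impedances:
  R: Z = R = 2090 Ω
  L: Z = jωL = j·2884·0.1 = 0 + j288.4 Ω
Step 3 — Series combination: Z_total = R + L = 2090 + j288.4 Ω = 2110∠7.9° Ω.
Step 4 — Source phasor: V = 18.7∠108.6° V = -5.965 + j17.72 V.
Step 5 — Current: I = V / Z = -0.001652 + j0.008708 A = 0.008863∠100.7° A.
Step 6 — Complex power: S = V·I* = 0.1642 + j0.02266 VA.
Step 7 — Real power: P = Re(S) = 0.1642 W.
Step 8 — Reactive power: Q = Im(S) = 0.02266 VAR.
Step 9 — Apparent power: |S| = 0.1657 VA.
Step 10 — Power factor: PF = P/|S| = 0.9906 (lagging).

(a) P = 0.1642 W  (b) Q = 0.02266 VAR  (c) S = 0.1657 VA  (d) PF = 0.9906 (lagging)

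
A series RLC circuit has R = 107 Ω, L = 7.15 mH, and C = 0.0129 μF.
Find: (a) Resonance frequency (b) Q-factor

Step 1 — Resonance condition Im(Z)=0 gives ω₀ = 1/√(LC).
Step 2 — ω₀ = 1/√(0.00715·1.29e-08) = 1.041e+05 rad/s.
Step 3 — f₀ = ω₀/(2π) = 1.657e+04 Hz.
Step 4 — Series Q: Q = ω₀L/R = 1.041e+05·0.00715/107 = 6.958.

(a) f₀ = 1.657e+04 Hz  (b) Q = 6.958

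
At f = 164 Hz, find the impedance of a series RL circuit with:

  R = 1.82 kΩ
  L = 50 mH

Step 1 — Angular frequency: ω = 2π·f = 2π·164 = 1030 rad/s.
Step 2 — Component impedances:
  R: Z = R = 1820 Ω
  L: Z = jωL = j·1030·0.05 = 0 + j51.52 Ω
Step 3 — Series combination: Z_total = R + L = 1820 + j51.52 Ω = 1821∠1.6° Ω.

Z = 1820 + j51.52 Ω = 1821∠1.6° Ω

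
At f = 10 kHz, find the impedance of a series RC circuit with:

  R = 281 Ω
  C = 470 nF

Step 1 — Angular frequency: ω = 2π·f = 2π·1e+04 = 6.283e+04 rad/s.
Step 2 — Component impedances:
  R: Z = R = 281 Ω
  C: Z = 1/(jωC) = -j/(ω·C) = 0 - j33.86 Ω
Step 3 — Series combination: Z_total = R + C = 281 - j33.86 Ω = 283∠-6.9° Ω.

Z = 281 - j33.86 Ω = 283∠-6.9° Ω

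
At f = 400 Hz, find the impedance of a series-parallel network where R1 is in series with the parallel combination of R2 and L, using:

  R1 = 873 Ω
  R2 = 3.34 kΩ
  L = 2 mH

Step 1 — Angular frequency: ω = 2π·f = 2π·400 = 2513 rad/s.
Step 2 — Component impedances:
  R1: Z = R = 873 Ω
  R2: Z = R = 3340 Ω
  L: Z = jωL = j·2513·0.002 = 0 + j5.027 Ω
Step 3 — Parallel branch: R2 || L = 1/(1/R2 + 1/L) = 0.007565 + j5.027 Ω.
Step 4 — Series with R1: Z_total = R1 + (R2 || L) = 873 + j5.027 Ω = 873∠0.3° Ω.

Z = 873 + j5.027 Ω = 873∠0.3° Ω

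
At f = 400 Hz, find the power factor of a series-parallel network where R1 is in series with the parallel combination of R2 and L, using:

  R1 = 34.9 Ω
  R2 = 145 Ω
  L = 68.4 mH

Step 1 — Angular frequency: ω = 2π·f = 2π·400 = 2513 rad/s.
Step 2 — Component impedances:
  R1: Z = R = 34.9 Ω
  R2: Z = R = 145 Ω
  L: Z = jωL = j·2513·0.0684 = 0 + j171.9 Ω
Step 3 — Parallel branch: R2 || L = 1/(1/R2 + 1/L) = 84.72 + j71.46 Ω.
Step 4 — Series with R1: Z_total = R1 + (R2 || L) = 119.6 + j71.46 Ω = 139.3∠30.9° Ω.
Step 5 — Power factor: PF = cos(φ) = Re(Z)/|Z| = 119.62/139.34 = 0.8585.
Step 6 — Type: Im(Z) = 71.46 ⇒ lagging (phase φ = 30.9°).

PF = 0.8585 (lagging, φ = 30.9°)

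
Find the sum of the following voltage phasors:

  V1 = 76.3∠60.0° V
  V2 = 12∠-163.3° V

Step 1 — Convert each phasor to rectangular form:
  V1 = 76.3·(cos(60.0°) + j·sin(60.0°)) = 38.15 + j66.08 V
  V2 = 12·(cos(-163.3°) + j·sin(-163.3°)) = -11.49 - j3.448 V
Step 2 — Sum components: V_total = 26.66 + j62.63 V.
Step 3 — Convert to polar: |V_total| = 68.07 V, ∠V_total = 66.9°.

V_total = 68.07∠66.9° V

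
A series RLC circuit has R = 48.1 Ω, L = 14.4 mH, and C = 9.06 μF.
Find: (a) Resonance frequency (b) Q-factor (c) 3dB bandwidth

Step 1 — Resonance: ω₀ = 1/√(LC) = 1/√(0.0144·9.06e-06) = 2769 rad/s.
Step 2 — f₀ = ω₀/(2π) = 440.6 Hz.
Step 3 — Series Q: Q = ω₀L/R = 2769·0.0144/48.1 = 0.8288.
Step 4 — Bandwidth: Δω = ω₀/Q = 3340 rad/s; BW = Δω/(2π) = 531.6 Hz.

(a) f₀ = 440.6 Hz  (b) Q = 0.8288  (c) BW = 531.6 Hz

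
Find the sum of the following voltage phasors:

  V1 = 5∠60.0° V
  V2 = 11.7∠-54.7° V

Step 1 — Convert each phasor to rectangular form:
  V1 = 5·(cos(60.0°) + j·sin(60.0°)) = 2.5 + j4.33 V
  V2 = 11.7·(cos(-54.7°) + j·sin(-54.7°)) = 6.761 - j9.549 V
Step 2 — Sum components: V_total = 9.261 - j5.219 V.
Step 3 — Convert to polar: |V_total| = 10.63 V, ∠V_total = -29.4°.

V_total = 10.63∠-29.4° V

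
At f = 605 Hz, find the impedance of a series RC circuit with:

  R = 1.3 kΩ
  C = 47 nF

Step 1 — Angular frequency: ω = 2π·f = 2π·605 = 3801 rad/s.
Step 2 — Component impedances:
  R: Z = R = 1300 Ω
  C: Z = 1/(jωC) = -j/(ω·C) = 0 - j5597 Ω
Step 3 — Series combination: Z_total = R + C = 1300 - j5597 Ω = 5746∠-76.9° Ω.

Z = 1300 - j5597 Ω = 5746∠-76.9° Ω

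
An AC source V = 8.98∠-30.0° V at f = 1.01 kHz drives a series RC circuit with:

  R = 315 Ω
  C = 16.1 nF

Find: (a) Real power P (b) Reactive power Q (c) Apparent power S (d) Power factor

Step 1 — Angular frequency: ω = 2π·f = 2π·1010 = 6346 rad/s.
Step 2 — Component impedances:
  R: Z = R = 315 Ω
  C: Z = 1/(jωC) = -j/(ω·C) = 0 - j9788 Ω
Step 3 — Series combination: Z_total = R + C = 315 - j9788 Ω = 9793∠-88.2° Ω.
Step 4 — Source phasor: V = 8.98∠-30.0° V = 7.777 - j4.49 V.
Step 5 — Current: I = V / Z = 0.0004838 + j0.000779 A = 0.000917∠58.2° A.
Step 6 — Complex power: S = V·I* = 0.0002649 - j0.008231 VA.
Step 7 — Real power: P = Re(S) = 0.0002649 W.
Step 8 — Reactive power: Q = Im(S) = -0.008231 VAR.
Step 9 — Apparent power: |S| = 0.008235 VA.
Step 10 — Power factor: PF = P/|S| = 0.03217 (leading).

(a) P = 0.0002649 W  (b) Q = -0.008231 VAR  (c) S = 0.008235 VA  (d) PF = 0.03217 (leading)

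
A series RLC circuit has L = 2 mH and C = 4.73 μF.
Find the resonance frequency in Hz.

Step 1 — Resonance condition Im(Z)=0 gives ω₀ = 1/√(LC).
Step 2 — ω₀ = 1/√(0.002·4.73e-06) = 1.028e+04 rad/s.
Step 3 — f₀ = ω₀/(2π) = 1636 Hz.

f₀ = 1636 Hz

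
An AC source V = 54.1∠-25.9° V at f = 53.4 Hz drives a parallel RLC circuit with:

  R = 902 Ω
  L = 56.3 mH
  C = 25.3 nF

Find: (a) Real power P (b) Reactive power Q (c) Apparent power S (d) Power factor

Step 1 — Angular frequency: ω = 2π·f = 2π·53.4 = 335.5 rad/s.
Step 2 — Component impedances:
  R: Z = R = 902 Ω
  L: Z = jωL = j·335.5·0.0563 = 0 + j18.89 Ω
  C: Z = 1/(jωC) = -j/(ω·C) = 0 - j1.178e+05 Ω
Step 3 — Parallel combination: 1/Z_total = 1/R + 1/L + 1/C; Z_total = 0.3955 + j18.88 Ω = 18.89∠88.8° Ω.
Step 4 — Source phasor: V = 54.1∠-25.9° V = 48.67 - j23.63 V.
Step 5 — Current: I = V / Z = -1.197 - j2.602 A = 2.864∠-114.7° A.
Step 6 — Complex power: S = V·I* = 3.245 + j154.9 VA.
Step 7 — Real power: P = Re(S) = 3.245 W.
Step 8 — Reactive power: Q = Im(S) = 154.9 VAR.
Step 9 — Apparent power: |S| = 154.9 VA.
Step 10 — Power factor: PF = P/|S| = 0.02094 (lagging).

(a) P = 3.245 W  (b) Q = 154.9 VAR  (c) S = 154.9 VA  (d) PF = 0.02094 (lagging)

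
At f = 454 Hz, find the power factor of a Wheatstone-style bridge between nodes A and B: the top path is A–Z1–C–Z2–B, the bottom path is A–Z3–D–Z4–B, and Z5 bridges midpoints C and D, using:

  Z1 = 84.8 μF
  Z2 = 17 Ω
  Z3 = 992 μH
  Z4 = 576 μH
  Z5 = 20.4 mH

Step 1 — Angular frequency: ω = 2π·f = 2π·454 = 2853 rad/s.
Step 2 — Component impedances:
  Z1: Z = 1/(jωC) = -j/(ω·C) = 0 - j4.134 Ω
  Z2: Z = R = 17 Ω
  Z3: Z = jωL = j·2853·0.000992 = 0 + j2.83 Ω
  Z4: Z = jωL = j·2853·0.000576 = 0 + j1.643 Ω
  Z5: Z = jωL = j·2853·0.0204 = 0 + j58.19 Ω
Step 3 — Bridge requires nodal analysis (the Z5 bridge couples midpoints C and D, so the two paths cannot be reduced to a simple series/parallel combination). Setting node B to ground and injecting 1 A at node A, the 3-node admittance system at A, C, D solves to V_A = Z_AB = 1.211 + j4.31 Ω = 4.477∠74.3° Ω.
Step 4 — Power factor: PF = cos(φ) = Re(Z)/|Z| = 1.211/4.477 = 0.2705.
Step 5 — Type: Im(Z) = 4.31 ⇒ lagging (phase φ = 74.3°).

PF = 0.2705 (lagging, φ = 74.3°)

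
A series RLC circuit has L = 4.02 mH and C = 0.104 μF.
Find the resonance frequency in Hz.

Step 1 — Resonance condition Im(Z)=0 gives ω₀ = 1/√(LC).
Step 2 — ω₀ = 1/√(0.00402·1.04e-07) = 4.891e+04 rad/s.
Step 3 — f₀ = ω₀/(2π) = 7784 Hz.

f₀ = 7784 Hz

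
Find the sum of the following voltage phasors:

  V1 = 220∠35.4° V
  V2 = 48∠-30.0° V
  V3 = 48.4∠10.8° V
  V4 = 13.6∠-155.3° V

Step 1 — Convert each phasor to rectangular form:
  V1 = 220·(cos(35.4°) + j·sin(35.4°)) = 179.3 + j127.4 V
  V2 = 48·(cos(-30.0°) + j·sin(-30.0°)) = 41.57 - j24 V
  V3 = 48.4·(cos(10.8°) + j·sin(10.8°)) = 47.54 + j9.069 V
  V4 = 13.6·(cos(-155.3°) + j·sin(-155.3°)) = -12.36 - j5.683 V
Step 2 — Sum components: V_total = 256.1 + j106.8 V.
Step 3 — Convert to polar: |V_total| = 277.5 V, ∠V_total = 22.6°.

V_total = 277.5∠22.6° V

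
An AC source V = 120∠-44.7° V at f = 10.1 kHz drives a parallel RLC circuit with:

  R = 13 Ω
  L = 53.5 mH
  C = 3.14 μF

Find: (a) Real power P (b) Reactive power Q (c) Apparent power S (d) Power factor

Step 1 — Angular frequency: ω = 2π·f = 2π·1.01e+04 = 6.346e+04 rad/s.
Step 2 — Component impedances:
  R: Z = R = 13 Ω
  L: Z = jωL = j·6.346e+04·0.0535 = 0 + j3395 Ω
  C: Z = 1/(jωC) = -j/(ω·C) = 0 - j5.018 Ω
Step 3 — Parallel combination: 1/Z_total = 1/R + 1/L + 1/C; Z_total = 1.69 - j4.372 Ω = 4.688∠-68.9° Ω.
Step 4 — Source phasor: V = 120∠-44.7° V = 85.3 - j84.41 V.
Step 5 — Current: I = V / Z = 23.36 + j10.48 A = 25.6∠24.2° A.
Step 6 — Complex power: S = V·I* = 1108 - j2865 VA.
Step 7 — Real power: P = Re(S) = 1108 W.
Step 8 — Reactive power: Q = Im(S) = -2865 VAR.
Step 9 — Apparent power: |S| = 3072 VA.
Step 10 — Power factor: PF = P/|S| = 0.3606 (leading).

(a) P = 1108 W  (b) Q = -2865 VAR  (c) S = 3072 VA  (d) PF = 0.3606 (leading)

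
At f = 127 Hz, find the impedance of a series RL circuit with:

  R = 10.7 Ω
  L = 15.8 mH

Step 1 — Angular frequency: ω = 2π·f = 2π·127 = 798 rad/s.
Step 2 — Component impedances:
  R: Z = R = 10.7 Ω
  L: Z = jωL = j·798·0.0158 = 0 + j12.61 Ω
Step 3 — Series combination: Z_total = R + L = 10.7 + j12.61 Ω = 16.54∠49.7° Ω.

Z = 10.7 + j12.61 Ω = 16.54∠49.7° Ω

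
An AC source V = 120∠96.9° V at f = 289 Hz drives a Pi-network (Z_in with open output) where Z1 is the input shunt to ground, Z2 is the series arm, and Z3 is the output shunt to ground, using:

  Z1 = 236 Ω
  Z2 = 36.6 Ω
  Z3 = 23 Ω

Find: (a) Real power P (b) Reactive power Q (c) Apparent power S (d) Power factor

Step 1 — Angular frequency: ω = 2π·f = 2π·289 = 1816 rad/s.
Step 2 — Component impedances:
  Z1: Z = R = 236 Ω
  Z2: Z = R = 36.6 Ω
  Z3: Z = R = 23 Ω
Step 3 — With open output, the series arm Z2 and the output shunt Z3 appear in series to ground: Z2 + Z3 = 59.6 Ω.
Step 4 — Parallel with input shunt Z1: Z_in = Z1 || (Z2 + Z3) = 47.58 Ω = 47.58∠0.0° Ω.
Step 5 — Source phasor: V = 120∠96.9° V = -14.42 + j119.1 V.
Step 6 — Current: I = V / Z = -0.303 + j2.504 A = 2.522∠96.9° A.
Step 7 — Complex power: S = V·I* = 302.6 VA.
Step 8 — Real power: P = Re(S) = 302.6 W.
Step 9 — Reactive power: Q = Im(S) = 0 VAR.
Step 10 — Apparent power: |S| = 302.6 VA.
Step 11 — Power factor: PF = P/|S| = 1 (unity).

(a) P = 302.6 W  (b) Q = 0 VAR  (c) S = 302.6 VA  (d) PF = 1 (unity)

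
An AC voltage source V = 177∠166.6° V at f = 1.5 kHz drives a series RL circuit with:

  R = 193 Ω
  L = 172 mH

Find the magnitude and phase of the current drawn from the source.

Step 1 — Angular frequency: ω = 2π·f = 2π·1500 = 9425 rad/s.
Step 2 — Component impedances:
  R: Z = R = 193 Ω
  L: Z = jωL = j·9425·0.172 = 0 + j1621 Ω
Step 3 — Series combination: Z_total = R + L = 193 + j1621 Ω = 1633∠83.2° Ω.
Step 4 — Source phasor: V = 177∠166.6° V = -172.2 + j41.02 V.
Step 5 — Ohm's law: I = V / Z_total = (-172.2 + j41.02) / (193 + j1621) = 0.01248 + j0.1077 A.
Step 6 — Convert to polar: |I| = 0.1084 A, ∠I = 83.4°.

I = 0.1084∠83.4° A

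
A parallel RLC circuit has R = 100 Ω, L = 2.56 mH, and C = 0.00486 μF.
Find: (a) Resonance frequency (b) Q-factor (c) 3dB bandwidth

Step 1 — Resonance: ω₀ = 1/√(LC) = 1/√(0.00256·4.86e-09) = 2.835e+05 rad/s.
Step 2 — f₀ = ω₀/(2π) = 4.512e+04 Hz.
Step 3 — Parallel Q: Q = R/(ω₀L) = 100/(2.835e+05·0.00256) = 0.1378.
Step 4 — Bandwidth: Δω = ω₀/Q = 2.058e+06 rad/s; BW = Δω/(2π) = 3.275e+05 Hz.

(a) f₀ = 4.512e+04 Hz  (b) Q = 0.1378  (c) BW = 3.275e+05 Hz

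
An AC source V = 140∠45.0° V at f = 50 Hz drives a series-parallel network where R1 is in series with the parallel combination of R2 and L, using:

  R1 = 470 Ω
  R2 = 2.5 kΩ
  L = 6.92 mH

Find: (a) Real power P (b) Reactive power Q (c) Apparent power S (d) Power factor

Step 1 — Angular frequency: ω = 2π·f = 2π·50 = 314.2 rad/s.
Step 2 — Component impedances:
  R1: Z = R = 470 Ω
  R2: Z = R = 2500 Ω
  L: Z = jωL = j·314.2·0.00692 = 0 + j2.174 Ω
Step 3 — Parallel branch: R2 || L = 1/(1/R2 + 1/L) = 0.00189 + j2.174 Ω.
Step 4 — Series with R1: Z_total = R1 + (R2 || L) = 470 + j2.174 Ω = 470∠0.3° Ω.
Step 5 — Source phasor: V = 140∠45.0° V = 98.99 + j98.99 V.
Step 6 — Current: I = V / Z = 0.2116 + j0.2096 A = 0.2979∠44.7° A.
Step 7 — Complex power: S = V·I* = 41.7 + j0.1929 VA.
Step 8 — Real power: P = Re(S) = 41.7 W.
Step 9 — Reactive power: Q = Im(S) = 0.1929 VAR.
Step 10 — Apparent power: |S| = 41.7 VA.
Step 11 — Power factor: PF = P/|S| = 1 (lagging).

(a) P = 41.7 W  (b) Q = 0.1929 VAR  (c) S = 41.7 VA  (d) PF = 1 (lagging)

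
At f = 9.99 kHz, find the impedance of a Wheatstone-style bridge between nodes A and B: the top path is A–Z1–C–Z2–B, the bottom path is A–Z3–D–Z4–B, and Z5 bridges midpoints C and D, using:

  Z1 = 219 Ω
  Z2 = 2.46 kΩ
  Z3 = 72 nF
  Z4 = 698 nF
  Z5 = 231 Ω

Step 1 — Angular frequency: ω = 2π·f = 2π·9990 = 6.277e+04 rad/s.
Step 2 — Component impedances:
  Z1: Z = R = 219 Ω
  Z2: Z = R = 2460 Ω
  Z3: Z = 1/(jωC) = -j/(ω·C) = 0 - j221.3 Ω
  Z4: Z = 1/(jωC) = -j/(ω·C) = 0 - j22.82 Ω
  Z5: Z = R = 231 Ω
Step 3 — Bridge requires nodal analysis (the Z5 bridge couples midpoints C and D, so the two paths cannot be reduced to a simple series/parallel combination). Setting node B to ground and injecting 1 A at node A, the 3-node admittance system at A, C, D solves to V_A = Z_AB = 91.76 - j196.9 Ω = 217.3∠-65.0° Ω.

Z = 91.76 - j196.9 Ω = 217.3∠-65.0° Ω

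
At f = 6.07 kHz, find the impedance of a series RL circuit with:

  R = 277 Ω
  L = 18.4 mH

Step 1 — Angular frequency: ω = 2π·f = 2π·6070 = 3.814e+04 rad/s.
Step 2 — Component impedances:
  R: Z = R = 277 Ω
  L: Z = jωL = j·3.814e+04·0.0184 = 0 + j701.8 Ω
Step 3 — Series combination: Z_total = R + L = 277 + j701.8 Ω = 754.4∠68.5° Ω.

Z = 277 + j701.8 Ω = 754.4∠68.5° Ω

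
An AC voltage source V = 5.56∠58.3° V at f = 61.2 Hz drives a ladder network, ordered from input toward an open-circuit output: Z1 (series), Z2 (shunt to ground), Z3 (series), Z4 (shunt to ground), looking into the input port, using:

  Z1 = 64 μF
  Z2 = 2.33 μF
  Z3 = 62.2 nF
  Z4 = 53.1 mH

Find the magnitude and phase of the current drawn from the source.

Step 1 — Angular frequency: ω = 2π·f = 2π·61.2 = 384.5 rad/s.
Step 2 — Component impedances:
  Z1: Z = 1/(jωC) = -j/(ω·C) = 0 - j40.63 Ω
  Z2: Z = 1/(jωC) = -j/(ω·C) = 0 - j1116 Ω
  Z3: Z = 1/(jωC) = -j/(ω·C) = 0 - j4.181e+04 Ω
  Z4: Z = jωL = j·384.5·0.0531 = 0 + j20.42 Ω
Step 3 — Ladder network (open output): work backward from the far end, alternating series and parallel combinations. Z_in = 0 - j1128 Ω = 1128∠-90.0° Ω.
Step 4 — Source phasor: V = 5.56∠58.3° V = 2.922 + j4.731 V.
Step 5 — Ohm's law: I = V / Z_total = (2.922 + j4.731) / (0 - j1128) = -0.004195 + j0.002591 A.
Step 6 — Convert to polar: |I| = 0.00493 A, ∠I = 148.3°.

I = 0.00493∠148.3° A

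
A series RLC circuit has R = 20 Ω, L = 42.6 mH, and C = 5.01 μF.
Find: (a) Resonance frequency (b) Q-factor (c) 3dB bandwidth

Step 1 — Resonance condition Im(Z)=0 gives ω₀ = 1/√(LC).
Step 2 — ω₀ = 1/√(0.0426·5.01e-06) = 2165 rad/s.
Step 3 — f₀ = ω₀/(2π) = 344.5 Hz.
Step 4 — Series Q: Q = ω₀L/R = 2165·0.0426/20 = 4.611.
Step 5 — 3dB bandwidth: Δω = ω₀/Q = 469.5 rad/s; BW = Δω/(2π) = 74.72 Hz.

(a) f₀ = 344.5 Hz  (b) Q = 4.611  (c) BW = 74.72 Hz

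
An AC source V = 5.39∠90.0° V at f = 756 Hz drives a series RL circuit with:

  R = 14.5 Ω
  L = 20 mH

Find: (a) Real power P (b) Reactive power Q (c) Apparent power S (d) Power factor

Step 1 — Angular frequency: ω = 2π·f = 2π·756 = 4750 rad/s.
Step 2 — Component impedances:
  R: Z = R = 14.5 Ω
  L: Z = jωL = j·4750·0.02 = 0 + j95 Ω
Step 3 — Series combination: Z_total = R + L = 14.5 + j95 Ω = 96.1∠81.3° Ω.
Step 4 — Source phasor: V = 5.39∠90.0° V = 0 + j5.39 V.
Step 5 — Current: I = V / Z = 0.05544 + j0.008462 A = 0.05609∠8.7° A.
Step 6 — Complex power: S = V·I* = 0.04561 + j0.2988 VA.
Step 7 — Real power: P = Re(S) = 0.04561 W.
Step 8 — Reactive power: Q = Im(S) = 0.2988 VAR.
Step 9 — Apparent power: |S| = 0.3023 VA.
Step 10 — Power factor: PF = P/|S| = 0.1509 (lagging).

(a) P = 0.04561 W  (b) Q = 0.2988 VAR  (c) S = 0.3023 VA  (d) PF = 0.1509 (lagging)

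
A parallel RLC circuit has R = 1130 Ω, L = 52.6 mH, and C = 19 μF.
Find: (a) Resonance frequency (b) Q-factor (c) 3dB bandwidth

Step 1 — Resonance: ω₀ = 1/√(LC) = 1/√(0.0526·1.9e-05) = 1000 rad/s.
Step 2 — f₀ = ω₀/(2π) = 159.2 Hz.
Step 3 — Parallel Q: Q = R/(ω₀L) = 1130/(1000·0.0526) = 21.48.
Step 4 — Bandwidth: Δω = ω₀/Q = 46.58 rad/s; BW = Δω/(2π) = 7.413 Hz.

(a) f₀ = 159.2 Hz  (b) Q = 21.48  (c) BW = 7.413 Hz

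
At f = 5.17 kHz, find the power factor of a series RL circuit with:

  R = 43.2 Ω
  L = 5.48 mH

Step 1 — Angular frequency: ω = 2π·f = 2π·5170 = 3.248e+04 rad/s.
Step 2 — Component impedances:
  R: Z = R = 43.2 Ω
  L: Z = jωL = j·3.248e+04·0.00548 = 0 + j178 Ω
Step 3 — Series combination: Z_total = R + L = 43.2 + j178 Ω = 183.2∠76.4° Ω.
Step 4 — Power factor: PF = cos(φ) = Re(Z)/|Z| = 43.2/183.2 = 0.2358.
Step 5 — Type: Im(Z) = 178 ⇒ lagging (phase φ = 76.4°).

PF = 0.2358 (lagging, φ = 76.4°)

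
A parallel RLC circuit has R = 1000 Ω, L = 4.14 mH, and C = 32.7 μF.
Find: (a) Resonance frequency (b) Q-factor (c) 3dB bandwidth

Step 1 — Resonance: ω₀ = 1/√(LC) = 1/√(0.00414·3.27e-05) = 2718 rad/s.
Step 2 — f₀ = ω₀/(2π) = 432.6 Hz.
Step 3 — Parallel Q: Q = R/(ω₀L) = 1000/(2718·0.00414) = 88.87.
Step 4 — Bandwidth: Δω = ω₀/Q = 30.58 rad/s; BW = Δω/(2π) = 4.867 Hz.

(a) f₀ = 432.6 Hz  (b) Q = 88.87  (c) BW = 4.867 Hz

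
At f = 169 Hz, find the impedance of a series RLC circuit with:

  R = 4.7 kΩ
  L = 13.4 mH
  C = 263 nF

Step 1 — Angular frequency: ω = 2π·f = 2π·169 = 1062 rad/s.
Step 2 — Component impedances:
  R: Z = R = 4700 Ω
  L: Z = jωL = j·1062·0.0134 = 0 + j14.23 Ω
  C: Z = 1/(jωC) = -j/(ω·C) = 0 - j3581 Ω
Step 3 — Series combination: Z_total = R + L + C = 4700 - j3567 Ω = 5900∠-37.2° Ω.

Z = 4700 - j3567 Ω = 5900∠-37.2° Ω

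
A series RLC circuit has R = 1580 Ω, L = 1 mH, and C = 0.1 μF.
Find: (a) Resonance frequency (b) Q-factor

Step 1 — Resonance condition Im(Z)=0 gives ω₀ = 1/√(LC).
Step 2 — ω₀ = 1/√(0.001·1e-07) = 1e+05 rad/s.
Step 3 — f₀ = ω₀/(2π) = 1.592e+04 Hz.
Step 4 — Series Q: Q = ω₀L/R = 1e+05·0.001/1580 = 0.06329.

(a) f₀ = 1.592e+04 Hz  (b) Q = 0.06329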